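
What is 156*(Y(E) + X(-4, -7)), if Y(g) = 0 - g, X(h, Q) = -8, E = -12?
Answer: 624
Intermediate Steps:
Y(g) = -g
156*(Y(E) + X(-4, -7)) = 156*(-1*(-12) - 8) = 156*(12 - 8) = 156*4 = 624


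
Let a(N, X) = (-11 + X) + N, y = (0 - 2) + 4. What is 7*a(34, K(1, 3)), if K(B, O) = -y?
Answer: 147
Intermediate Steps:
y = 2 (y = -2 + 4 = 2)
K(B, O) = -2 (K(B, O) = -1*2 = -2)
a(N, X) = -11 + N + X
7*a(34, K(1, 3)) = 7*(-11 + 34 - 2) = 7*21 = 147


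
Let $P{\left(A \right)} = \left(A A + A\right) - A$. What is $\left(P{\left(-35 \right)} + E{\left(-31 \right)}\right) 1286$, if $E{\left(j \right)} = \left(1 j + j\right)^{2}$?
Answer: $6518734$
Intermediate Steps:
$E{\left(j \right)} = 4 j^{2}$ ($E{\left(j \right)} = \left(j + j\right)^{2} = \left(2 j\right)^{2} = 4 j^{2}$)
$P{\left(A \right)} = A^{2}$ ($P{\left(A \right)} = \left(A^{2} + A\right) - A = \left(A + A^{2}\right) - A = A^{2}$)
$\left(P{\left(-35 \right)} + E{\left(-31 \right)}\right) 1286 = \left(\left(-35\right)^{2} + 4 \left(-31\right)^{2}\right) 1286 = \left(1225 + 4 \cdot 961\right) 1286 = \left(1225 + 3844\right) 1286 = 5069 \cdot 1286 = 6518734$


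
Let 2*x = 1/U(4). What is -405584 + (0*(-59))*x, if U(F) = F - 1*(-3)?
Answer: -405584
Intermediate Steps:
U(F) = 3 + F (U(F) = F + 3 = 3 + F)
x = 1/14 (x = 1/(2*(3 + 4)) = (1/2)/7 = (1/2)*(1/7) = 1/14 ≈ 0.071429)
-405584 + (0*(-59))*x = -405584 + (0*(-59))*(1/14) = -405584 + 0*(1/14) = -405584 + 0 = -405584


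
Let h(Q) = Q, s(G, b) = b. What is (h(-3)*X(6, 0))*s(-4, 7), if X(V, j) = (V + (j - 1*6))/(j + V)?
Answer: 0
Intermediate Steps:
X(V, j) = (-6 + V + j)/(V + j) (X(V, j) = (V + (j - 6))/(V + j) = (V + (-6 + j))/(V + j) = (-6 + V + j)/(V + j))
(h(-3)*X(6, 0))*s(-4, 7) = -3*(-6 + 6 + 0)/(6 + 0)*7 = -3*0/6*7 = -0/2*7 = -3*0*7 = 0*7 = 0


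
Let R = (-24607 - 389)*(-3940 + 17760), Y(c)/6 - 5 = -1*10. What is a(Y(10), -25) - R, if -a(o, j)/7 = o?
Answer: 345444930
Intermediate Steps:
Y(c) = -30 (Y(c) = 30 + 6*(-1*10) = 30 + 6*(-10) = 30 - 60 = -30)
R = -345444720 (R = -24996*13820 = -345444720)
a(o, j) = -7*o
a(Y(10), -25) - R = -7*(-30) - 1*(-345444720) = 210 + 345444720 = 345444930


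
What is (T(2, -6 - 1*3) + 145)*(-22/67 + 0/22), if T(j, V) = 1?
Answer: -3212/67 ≈ -47.940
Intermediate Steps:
(T(2, -6 - 1*3) + 145)*(-22/67 + 0/22) = (1 + 145)*(-22/67 + 0/22) = 146*(-22*1/67 + 0*(1/22)) = 146*(-22/67 + 0) = 146*(-22/67) = -3212/67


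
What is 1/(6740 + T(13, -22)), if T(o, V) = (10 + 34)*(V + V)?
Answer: 1/4804 ≈ 0.00020816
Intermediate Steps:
T(o, V) = 88*V (T(o, V) = 44*(2*V) = 88*V)
1/(6740 + T(13, -22)) = 1/(6740 + 88*(-22)) = 1/(6740 - 1936) = 1/4804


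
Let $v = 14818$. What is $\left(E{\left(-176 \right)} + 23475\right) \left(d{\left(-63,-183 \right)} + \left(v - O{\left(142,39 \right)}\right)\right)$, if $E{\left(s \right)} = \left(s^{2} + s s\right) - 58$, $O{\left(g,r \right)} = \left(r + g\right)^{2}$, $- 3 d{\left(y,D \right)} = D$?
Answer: $-1526568458$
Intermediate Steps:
$d{\left(y,D \right)} = - \frac{D}{3}$
$O{\left(g,r \right)} = \left(g + r\right)^{2}$
$E{\left(s \right)} = -58 + 2 s^{2}$ ($E{\left(s \right)} = \left(s^{2} + s^{2}\right) - 58 = 2 s^{2} - 58 = -58 + 2 s^{2}$)
$\left(E{\left(-176 \right)} + 23475\right) \left(d{\left(-63,-183 \right)} + \left(v - O{\left(142,39 \right)}\right)\right) = \left(\left(-58 + 2 \left(-176\right)^{2}\right) + 23475\right) \left(\left(- \frac{1}{3}\right) \left(-183\right) + \left(14818 - \left(142 + 39\right)^{2}\right)\right) = \left(\left(-58 + 2 \cdot 30976\right) + 23475\right) \left(61 + \left(14818 - 181^{2}\right)\right) = \left(\left(-58 + 61952\right) + 23475\right) \left(61 + \left(14818 - 32761\right)\right) = \left(61894 + 23475\right) \left(61 + \left(14818 - 32761\right)\right) = 85369 \left(61 - 17943\right) = 85369 \left(-17882\right) = -1526568458$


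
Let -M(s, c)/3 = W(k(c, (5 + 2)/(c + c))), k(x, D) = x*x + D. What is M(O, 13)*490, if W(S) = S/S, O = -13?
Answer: -1470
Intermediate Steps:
k(x, D) = D + x² (k(x, D) = x² + D = D + x²)
W(S) = 1
M(s, c) = -3 (M(s, c) = -3*1 = -3)
M(O, 13)*490 = -3*490 = -1470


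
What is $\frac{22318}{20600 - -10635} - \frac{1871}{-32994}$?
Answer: $\frac{794800777}{1030567590} \approx 0.77123$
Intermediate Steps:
$\frac{22318}{20600 - -10635} - \frac{1871}{-32994} = \frac{22318}{20600 + 10635} - - \frac{1871}{32994} = \frac{22318}{31235} + \frac{1871}{32994} = \frac{794800777}{1030567590}$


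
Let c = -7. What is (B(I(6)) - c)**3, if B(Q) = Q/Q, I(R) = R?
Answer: 512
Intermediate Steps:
B(Q) = 1
(B(I(6)) - c)**3 = (1 - 1*(-7))**3 = (1 + 7)**3 = 8**3 = 512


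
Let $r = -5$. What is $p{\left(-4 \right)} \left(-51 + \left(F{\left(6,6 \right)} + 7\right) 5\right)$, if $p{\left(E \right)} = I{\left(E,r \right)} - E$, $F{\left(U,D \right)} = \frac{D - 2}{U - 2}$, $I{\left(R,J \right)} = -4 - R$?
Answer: $-44$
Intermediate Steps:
$F{\left(U,D \right)} = \frac{-2 + D}{-2 + U}$
$p{\left(E \right)} = -4 - 2 E$ ($p{\left(E \right)} = \left(-4 - E\right) - E = -4 - 2 E$)
$p{\left(-4 \right)} \left(-51 + \left(F{\left(6,6 \right)} + 7\right) 5\right) = \left(-4 - -8\right) \left(-51 + \left(\frac{-2 + 6}{-2 + 6} + 7\right) 5\right) = \left(-4 + 8\right) \left(-51 + \left(\frac{1}{4} \cdot 4 + 7\right) 5\right) = 4 \left(-51 + \left(\frac{1}{4} \cdot 4 + 7\right) 5\right) = 4 \left(-51 + \left(1 + 7\right) 5\right) = 4 \left(-51 + 8 \cdot 5\right) = 4 \left(-51 + 40\right) = 4 \left(-11\right) = -44$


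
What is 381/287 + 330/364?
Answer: 16671/7462 ≈ 2.2341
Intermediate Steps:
381/287 + 330/364 = 381*(1/287) + 330*(1/364) = 381/287 + 165/182 = 16671/7462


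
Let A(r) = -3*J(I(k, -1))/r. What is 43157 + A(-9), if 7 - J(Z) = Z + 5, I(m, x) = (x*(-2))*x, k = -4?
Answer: 129475/3 ≈ 43158.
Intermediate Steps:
I(m, x) = -2*x**2 (I(m, x) = (-2*x)*x = -2*x**2)
J(Z) = 2 - Z (J(Z) = 7 - (Z + 5) = 7 - (5 + Z) = 7 + (-5 - Z) = 2 - Z)
A(r) = -12/r (A(r) = -3*(2 - (-2)*(-1)**2)/r = -3*(2 - (-2))/r = -3*(2 - 1*(-2))/r = -3*(2 + 2)/r = -12/r)
43157 + A(-9) = 43157 - 12/(-9) = 43157 - 12*(-1/9) = 43157 + 4/3 = 129475/3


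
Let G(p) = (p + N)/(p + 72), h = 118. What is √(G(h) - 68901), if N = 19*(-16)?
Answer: 2*I*√155460090/95 ≈ 262.49*I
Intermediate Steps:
N = -304
G(p) = (-304 + p)/(72 + p) (G(p) = (p - 304)/(p + 72) = (-304 + p)/(72 + p))
√(G(h) - 68901) = √((-304 + 118)/(72 + 118) - 68901) = √(-186/190 - 68901) = √((1/190)*(-186) - 68901) = √(-93/95 - 68901) = √(-6545688/95) = 2*I*√155460090/95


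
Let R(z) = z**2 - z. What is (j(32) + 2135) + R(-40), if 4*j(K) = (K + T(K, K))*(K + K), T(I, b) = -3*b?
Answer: 2751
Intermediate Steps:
j(K) = -K**2 (j(K) = ((K - 3*K)*(K + K))/4 = ((-2*K)*(2*K))/4 = (-4*K**2)/4 = -K**2)
(j(32) + 2135) + R(-40) = (-1*32**2 + 2135) - 40*(-1 - 40) = (-1*1024 + 2135) - 40*(-41) = (-1024 + 2135) + 1640 = 1111 + 1640 = 2751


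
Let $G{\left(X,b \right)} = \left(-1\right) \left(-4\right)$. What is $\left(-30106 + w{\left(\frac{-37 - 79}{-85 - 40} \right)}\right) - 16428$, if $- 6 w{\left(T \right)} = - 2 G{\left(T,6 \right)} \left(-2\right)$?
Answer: $- \frac{139610}{3} \approx -46537.0$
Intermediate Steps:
$G{\left(X,b \right)} = 4$
$w{\left(T \right)} = - \frac{8}{3}$ ($w{\left(T \right)} = - \frac{\left(-2\right) 4 \left(-2\right)}{6} = - \frac{\left(-8\right) \left(-2\right)}{6} = \left(- \frac{1}{6}\right) 16 = - \frac{8}{3}$)
$\left(-30106 + w{\left(\frac{-37 - 79}{-85 - 40} \right)}\right) - 16428 = \left(-30106 - \frac{8}{3}\right) - 16428 = - \frac{90326}{3} - 16428 = - \frac{139610}{3}$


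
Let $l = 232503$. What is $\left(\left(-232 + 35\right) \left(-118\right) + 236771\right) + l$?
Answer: $492520$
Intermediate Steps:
$\left(\left(-232 + 35\right) \left(-118\right) + 236771\right) + l = \left(\left(-232 + 35\right) \left(-118\right) + 236771\right) + 232503 = \left(\left(-197\right) \left(-118\right) + 236771\right) + 232503 = \left(23246 + 236771\right) + 232503 = 260017 + 232503 = 492520$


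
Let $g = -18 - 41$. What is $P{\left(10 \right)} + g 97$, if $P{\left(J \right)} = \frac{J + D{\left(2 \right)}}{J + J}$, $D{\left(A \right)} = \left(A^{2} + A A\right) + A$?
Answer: $-5722$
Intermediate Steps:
$D{\left(A \right)} = A + 2 A^{2}$ ($D{\left(A \right)} = \left(A^{2} + A^{2}\right) + A = 2 A^{2} + A = A + 2 A^{2}$)
$g = -59$ ($g = -18 - 41 = -59$)
$P{\left(J \right)} = \frac{10 + J}{2 J}$ ($P{\left(J \right)} = \frac{J + 2 \left(1 + 2 \cdot 2\right)}{J + J} = \frac{J + 2 \left(1 + 4\right)}{2 J} = \left(J + 2 \cdot 5\right) \frac{1}{2 J} = \left(J + 10\right) \frac{1}{2 J} = \left(10 + J\right) \frac{1}{2 J} = \frac{10 + J}{2 J}$)
$P{\left(10 \right)} + g 97 = \frac{10 + 10}{2 \cdot 10} - 5723 = \frac{1}{2} \cdot \frac{1}{10} \cdot 20 - 5723 = 1 - 5723 = -5722$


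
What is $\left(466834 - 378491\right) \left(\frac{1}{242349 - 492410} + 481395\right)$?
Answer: $\frac{10634563821749242}{250061} \approx 4.2528 \cdot 10^{10}$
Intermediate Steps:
$\left(466834 - 378491\right) \left(\frac{1}{242349 - 492410} + 481395\right) = 88343 \left(\frac{1}{-250061} + 481395\right) = 88343 \left(- \frac{1}{250061} + 481395\right) = 88343 \cdot \frac{120378115094}{250061} = \frac{10634563821749242}{250061}$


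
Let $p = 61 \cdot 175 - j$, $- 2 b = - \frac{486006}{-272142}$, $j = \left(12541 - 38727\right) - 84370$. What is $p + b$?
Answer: $\frac{10997267933}{90714} \approx 1.2123 \cdot 10^{5}$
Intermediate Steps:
$j = -110556$ ($j = -26186 - 84370 = -110556$)
$b = - \frac{81001}{90714}$ ($b = - \frac{\left(-486006\right) \frac{1}{-272142}}{2} = - \frac{\left(-486006\right) \left(- \frac{1}{272142}\right)}{2} = \left(- \frac{1}{2}\right) \frac{81001}{45357} = - \frac{81001}{90714} \approx -0.89293$)
$p = 121231$ ($p = 61 \cdot 175 - -110556 = 10675 + 110556 = 121231$)
$p + b = 121231 - \frac{81001}{90714} = \frac{10997267933}{90714}$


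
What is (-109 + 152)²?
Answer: 1849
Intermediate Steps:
(-109 + 152)² = 43² = 1849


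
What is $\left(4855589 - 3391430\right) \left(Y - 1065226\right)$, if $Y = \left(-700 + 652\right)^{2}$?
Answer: $-1556286812598$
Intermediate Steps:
$Y = 2304$ ($Y = \left(-48\right)^{2} = 2304$)
$\left(4855589 - 3391430\right) \left(Y - 1065226\right) = \left(4855589 - 3391430\right) \left(2304 - 1065226\right) = 1464159 \left(-1062922\right) = -1556286812598$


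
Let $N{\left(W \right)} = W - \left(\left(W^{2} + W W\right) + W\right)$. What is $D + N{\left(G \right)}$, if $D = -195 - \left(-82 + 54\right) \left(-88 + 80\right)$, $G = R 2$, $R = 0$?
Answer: $-419$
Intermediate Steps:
$G = 0$ ($G = 0 \cdot 2 = 0$)
$N{\left(W \right)} = - 2 W^{2}$ ($N{\left(W \right)} = W - \left(\left(W^{2} + W^{2}\right) + W\right) = W - \left(2 W^{2} + W\right) = W - \left(W + 2 W^{2}\right) = - 2 W^{2}$)
$D = -419$ ($D = -195 - \left(-28\right) \left(-8\right) = -195 - 224 = -419$)
$D + N{\left(G \right)} = -419 - 2 \cdot 0^{2} = -419 - 0 = -419 + 0 = -419$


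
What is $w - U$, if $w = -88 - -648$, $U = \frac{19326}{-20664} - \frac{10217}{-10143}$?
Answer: $\frac{931413275}{1663452} \approx 559.93$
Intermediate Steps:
$U = \frac{119845}{1663452}$ ($U = 19326 \left(- \frac{1}{20664}\right) - - \frac{10217}{10143} = - \frac{3221}{3444} + \frac{10217}{10143} = \frac{119845}{1663452} \approx 0.072046$)
$w = 560$ ($w = -88 + 648 = 560$)
$w - U = 560 - \frac{119845}{1663452} = \frac{931413275}{1663452}$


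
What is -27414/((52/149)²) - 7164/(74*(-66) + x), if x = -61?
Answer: -1504798848387/6685640 ≈ -2.2508e+5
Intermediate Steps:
-27414/((52/149)²) - 7164/(74*(-66) + x) = -27414/((52/149)²) - 7164/(74*(-66) - 61) = -27414/((52*(1/149))²) - 7164/(-4884 - 61) = -27414/((52/149)²) - 7164/(-4945) = -27414/2704/22201 - 7164*(-1/4945) = -27414*22201/2704 + 7164/4945 = -304309107/1352 + 7164/4945 = -1504798848387/6685640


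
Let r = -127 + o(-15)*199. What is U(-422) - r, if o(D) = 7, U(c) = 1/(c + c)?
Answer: -1068505/844 ≈ -1266.0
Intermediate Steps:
U(c) = 1/(2*c)
r = 1266 (r = -127 + 7*199 = -127 + 1393 = 1266)
U(-422) - r = (1/2)/(-422) - 1*1266 = (1/2)*(-1/422) - 1266 = -1/844 - 1266 = -1068505/844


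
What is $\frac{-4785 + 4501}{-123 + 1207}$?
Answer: $- \frac{71}{271} \approx -0.26199$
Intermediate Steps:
$\frac{-4785 + 4501}{-123 + 1207} = - \frac{284}{1084} = \left(-284\right) \frac{1}{1084} = - \frac{71}{271}$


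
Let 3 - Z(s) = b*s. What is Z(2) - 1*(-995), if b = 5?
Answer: 988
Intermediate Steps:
Z(s) = 3 - 5*s
Z(2) - 1*(-995) = (3 - 5*2) - 1*(-995) = (3 - 10) + 995 = -7 + 995 = 988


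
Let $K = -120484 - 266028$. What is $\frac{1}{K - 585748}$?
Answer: $- \frac{1}{972260} \approx -1.0285 \cdot 10^{-6}$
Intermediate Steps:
$K = -386512$ ($K = -120484 - 266028 = -386512$)
$\frac{1}{K - 585748} = \frac{1}{-386512 - 585748} = \frac{1}{-972260} = - \frac{1}{972260}$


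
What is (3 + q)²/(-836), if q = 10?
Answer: -169/836 ≈ -0.20215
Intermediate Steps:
(3 + q)²/(-836) = (3 + 10)²/(-836) = 13²*(-1/836) = 169*(-1/836) = -169/836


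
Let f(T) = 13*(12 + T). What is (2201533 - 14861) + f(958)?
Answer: 2199282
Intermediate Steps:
f(T) = 156 + 13*T
(2201533 - 14861) + f(958) = (2201533 - 14861) + (156 + 13*958) = 2186672 + (156 + 12454) = 2186672 + 12610 = 2199282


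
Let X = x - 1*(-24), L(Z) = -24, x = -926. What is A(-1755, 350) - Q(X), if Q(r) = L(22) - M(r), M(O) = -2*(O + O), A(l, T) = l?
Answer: 1877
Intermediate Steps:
M(O) = -4*O
X = -902 (X = -926 - 1*(-24) = -926 + 24 = -902)
Q(r) = -24 + 4*r (Q(r) = -24 - (-4)*r = -24 + 4*r)
A(-1755, 350) - Q(X) = -1755 - (-24 + 4*(-902)) = -1755 - (-24 - 3608) = -1755 - 1*(-3632) = -1755 + 3632 = 1877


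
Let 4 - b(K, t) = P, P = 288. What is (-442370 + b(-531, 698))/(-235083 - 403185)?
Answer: 221327/319134 ≈ 0.69352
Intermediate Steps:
b(K, t) = -284 (b(K, t) = 4 - 1*288 = 4 - 288 = -284)
(-442370 + b(-531, 698))/(-235083 - 403185) = (-442370 - 284)/(-235083 - 403185) = -442654/(-638268) = -442654*(-1/638268) = 221327/319134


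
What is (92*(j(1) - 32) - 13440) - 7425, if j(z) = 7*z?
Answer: -23165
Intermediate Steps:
(92*(j(1) - 32) - 13440) - 7425 = (92*(7*1 - 32) - 13440) - 7425 = (92*(7 - 32) - 13440) - 7425 = (92*(-25) - 13440) - 7425 = (-2300 - 13440) - 7425 = -15740 - 7425 = -23165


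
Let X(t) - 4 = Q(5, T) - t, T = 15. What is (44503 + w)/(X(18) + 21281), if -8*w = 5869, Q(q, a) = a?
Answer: 350155/170256 ≈ 2.0566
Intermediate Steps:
w = -5869/8 (w = -⅛*5869 = -5869/8 ≈ -733.63)
X(t) = 19 - t (X(t) = 4 + (15 - t) = 19 - t)
(44503 + w)/(X(18) + 21281) = (44503 - 5869/8)/((19 - 1*18) + 21281) = 350155/(8*((19 - 18) + 21281)) = 350155/(8*(1 + 21281)) = (350155/8)/21282 = (350155/8)*(1/21282) = 350155/170256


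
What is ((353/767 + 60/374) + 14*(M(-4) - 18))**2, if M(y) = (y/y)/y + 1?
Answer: 4774556406367225/82287512164 ≈ 58023.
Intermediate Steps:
M(y) = 1 + 1/y (M(y) = 1/y + 1 = 1 + 1/y)
((353/767 + 60/374) + 14*(M(-4) - 18))**2 = ((353/767 + 60/374) + 14*((1 - 4)/(-4) - 18))**2 = ((353*(1/767) + 60*(1/374)) + 14*(-1/4*(-3) - 18))**2 = ((353/767 + 30/187) + 14*(3/4 - 18))**2 = (89021/143429 + 14*(-69/4))**2 = (89021/143429 - 483/2)**2 = (-69098165/286858)**2 = 4774556406367225/82287512164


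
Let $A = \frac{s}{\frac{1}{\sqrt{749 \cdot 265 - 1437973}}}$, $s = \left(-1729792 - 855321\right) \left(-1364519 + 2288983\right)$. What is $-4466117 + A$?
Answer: $-4466117 - 19118751235456 i \sqrt{19367} \approx -4.4661 \cdot 10^{6} - 2.6607 \cdot 10^{15} i$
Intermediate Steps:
$s = -2389843904432$ ($s = \left(-2585113\right) 924464 = -2389843904432$)
$A = - 19118751235456 i \sqrt{19367}$ ($A = - \frac{2389843904432}{\frac{1}{\sqrt{749 \cdot 265 - 1437973}}} = - \frac{2389843904432}{\frac{1}{\sqrt{198485 - 1437973}}} = - \frac{2389843904432}{\frac{1}{\sqrt{-1239488}}} = - \frac{2389843904432}{\frac{1}{8 i \sqrt{19367}}} = - \frac{2389843904432}{\left(- \frac{1}{154936}\right) i \sqrt{19367}} = - 2389843904432 \cdot 8 i \sqrt{19367} = - 19118751235456 i \sqrt{19367} \approx - 2.6607 \cdot 10^{15} i$)
$-4466117 + A = -4466117 - 19118751235456 i \sqrt{19367}$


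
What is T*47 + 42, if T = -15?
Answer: -663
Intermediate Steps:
T*47 + 42 = -15*47 + 42 = -705 + 42 = -663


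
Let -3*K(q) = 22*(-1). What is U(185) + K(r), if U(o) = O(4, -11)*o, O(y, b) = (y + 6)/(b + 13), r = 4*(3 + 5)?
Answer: 2797/3 ≈ 932.33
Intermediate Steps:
r = 32 (r = 4*8 = 32)
O(y, b) = (6 + y)/(13 + b)
K(q) = 22/3 (K(q) = -22*(-1)/3 = -⅓*(-22) = 22/3)
U(o) = 5*o (U(o) = ((6 + 4)/(13 - 11))*o = (10/2)*o = ((½)*10)*o = 5*o)
U(185) + K(r) = 5*185 + 22/3 = 925 + 22/3 = 2797/3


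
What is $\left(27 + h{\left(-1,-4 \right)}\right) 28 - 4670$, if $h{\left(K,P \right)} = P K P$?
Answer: $-4362$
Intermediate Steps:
$h{\left(K,P \right)} = K P^{2}$ ($h{\left(K,P \right)} = K P P = K P^{2}$)
$\left(27 + h{\left(-1,-4 \right)}\right) 28 - 4670 = \left(27 - \left(-4\right)^{2}\right) 28 - 4670 = \left(27 - 16\right) 28 - 4670 = 11 \cdot 28 - 4670 = 308 - 4670 = -4362$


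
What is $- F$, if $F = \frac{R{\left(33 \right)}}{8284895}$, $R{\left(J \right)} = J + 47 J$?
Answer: $- \frac{1584}{8284895} \approx -0.00019119$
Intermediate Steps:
$R{\left(J \right)} = 48 J$
$F = \frac{1584}{8284895}$ ($F = \frac{48 \cdot 33}{8284895} = 1584 \cdot \frac{1}{8284895} = \frac{1584}{8284895} \approx 0.00019119$)
$- F = \left(-1\right) \frac{1584}{8284895} = - \frac{1584}{8284895}$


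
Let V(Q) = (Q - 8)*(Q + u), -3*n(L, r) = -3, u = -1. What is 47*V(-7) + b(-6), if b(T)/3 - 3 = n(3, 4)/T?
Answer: 11297/2 ≈ 5648.5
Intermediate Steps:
n(L, r) = 1 (n(L, r) = -1/3*(-3) = 1)
b(T) = 9 + 3/T (b(T) = 9 + 3*(1/T) = 9 + 3/T)
V(Q) = (-1 + Q)*(-8 + Q) (V(Q) = (Q - 8)*(Q - 1) = (-8 + Q)*(-1 + Q) = (-1 + Q)*(-8 + Q))
47*V(-7) + b(-6) = 47*(8 + (-7)**2 - 9*(-7)) + (9 + 3/(-6)) = 47*(8 + 49 + 63) + (9 + 3*(-1/6)) = 47*120 + (9 - 1/2) = 5640 + 17/2 = 11297/2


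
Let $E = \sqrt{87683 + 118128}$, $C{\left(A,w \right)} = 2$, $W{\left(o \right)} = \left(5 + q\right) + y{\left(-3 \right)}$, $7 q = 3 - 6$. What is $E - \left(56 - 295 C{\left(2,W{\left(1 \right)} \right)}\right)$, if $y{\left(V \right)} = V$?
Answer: $534 + \sqrt{205811} \approx 987.66$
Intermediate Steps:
$q = - \frac{3}{7}$ ($q = \frac{3 - 6}{7} = \frac{1}{7} \left(-3\right) = - \frac{3}{7} \approx -0.42857$)
$W{\left(o \right)} = \frac{11}{7}$ ($W{\left(o \right)} = \left(5 - \frac{3}{7}\right) - 3 = \frac{32}{7} - 3 = \frac{11}{7}$)
$E = \sqrt{205811} \approx 453.66$
$E - \left(56 - 295 C{\left(2,W{\left(1 \right)} \right)}\right) = \sqrt{205811} - \left(56 - 590\right) = \sqrt{205811} - -534 = \sqrt{205811} + 534 = 534 + \sqrt{205811}$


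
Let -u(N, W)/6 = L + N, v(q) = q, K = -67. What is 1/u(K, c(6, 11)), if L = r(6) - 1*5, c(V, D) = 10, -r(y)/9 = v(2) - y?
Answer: 1/216 ≈ 0.0046296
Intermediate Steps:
r(y) = -18 + 9*y (r(y) = -9*(2 - y) = -18 + 9*y)
L = 31 (L = (-18 + 9*6) - 1*5 = (-18 + 54) - 5 = 36 - 5 = 31)
u(N, W) = -186 - 6*N (u(N, W) = -6*(31 + N) = -186 - 6*N)
1/u(K, c(6, 11)) = 1/(-186 - 6*(-67)) = 1/(-186 + 402) = 1/216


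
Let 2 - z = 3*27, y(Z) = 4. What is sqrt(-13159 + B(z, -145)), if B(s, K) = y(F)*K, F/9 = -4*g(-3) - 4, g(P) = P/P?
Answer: I*sqrt(13739) ≈ 117.21*I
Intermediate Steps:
g(P) = 1
F = -72 (F = 9*(-4*1 - 4) = 9*(-4 - 4) = 9*(-8) = -72)
z = -79 (z = 2 - 3*27 = 2 - 1*81 = 2 - 81 = -79)
B(s, K) = 4*K
sqrt(-13159 + B(z, -145)) = sqrt(-13159 + 4*(-145)) = sqrt(-13159 - 580) = sqrt(-13739) = I*sqrt(13739)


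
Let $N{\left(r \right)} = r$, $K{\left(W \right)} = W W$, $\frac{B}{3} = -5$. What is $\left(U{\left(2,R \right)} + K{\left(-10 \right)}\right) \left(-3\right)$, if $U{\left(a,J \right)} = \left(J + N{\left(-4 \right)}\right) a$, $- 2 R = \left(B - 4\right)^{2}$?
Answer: $807$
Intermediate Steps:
$B = -15$ ($B = 3 \left(-5\right) = -15$)
$R = - \frac{361}{2}$ ($R = - \frac{\left(-15 - 4\right)^{2}}{2} = - \frac{\left(-19\right)^{2}}{2} = \left(- \frac{1}{2}\right) 361 = - \frac{361}{2} \approx -180.5$)
$K{\left(W \right)} = W^{2}$
$U{\left(a,J \right)} = a \left(-4 + J\right)$ ($U{\left(a,J \right)} = \left(J - 4\right) a = \left(-4 + J\right) a = a \left(-4 + J\right)$)
$\left(U{\left(2,R \right)} + K{\left(-10 \right)}\right) \left(-3\right) = \left(2 \left(-4 - \frac{361}{2}\right) + \left(-10\right)^{2}\right) \left(-3\right) = \left(2 \left(- \frac{369}{2}\right) + 100\right) \left(-3\right) = \left(-369 + 100\right) \left(-3\right) = \left(-269\right) \left(-3\right) = 807$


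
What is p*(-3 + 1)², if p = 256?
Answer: 1024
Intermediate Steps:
p*(-3 + 1)² = 256*(-3 + 1)² = 256*(-2)² = 256*4 = 1024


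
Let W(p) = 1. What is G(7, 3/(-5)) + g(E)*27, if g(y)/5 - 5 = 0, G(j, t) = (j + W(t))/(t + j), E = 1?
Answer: 2705/4 ≈ 676.25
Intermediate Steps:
G(j, t) = (1 + j)/(j + t) (G(j, t) = (j + 1)/(t + j) = (1 + j)/(j + t))
g(y) = 25 (g(y) = 25 + 5*0 = 25 + 0 = 25)
G(7, 3/(-5)) + g(E)*27 = (1 + 7)/(7 + 3/(-5)) + 25*27 = 8/(7 + 3*(-1/5)) + 675 = 8/(7 - 3/5) + 675 = 8/(32/5) + 675 = (5/32)*8 + 675 = 5/4 + 675 = 2705/4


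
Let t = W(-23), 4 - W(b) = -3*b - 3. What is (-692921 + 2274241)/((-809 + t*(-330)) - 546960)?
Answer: -1581320/527309 ≈ -2.9988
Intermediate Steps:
W(b) = 7 + 3*b (W(b) = 4 - (-3*b - 3) = 4 - (-3 - 3*b) = 4 + (3 + 3*b) = 7 + 3*b)
t = -62 (t = 7 + 3*(-23) = 7 - 69 = -62)
(-692921 + 2274241)/((-809 + t*(-330)) - 546960) = (-692921 + 2274241)/((-809 - 62*(-330)) - 546960) = 1581320/((-809 + 20460) - 546960) = 1581320/(19651 - 546960) = 1581320/(-527309) = 1581320*(-1/527309) = -1581320/527309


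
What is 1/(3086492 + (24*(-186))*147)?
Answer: 1/2430284 ≈ 4.1147e-7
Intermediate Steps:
1/(3086492 + (24*(-186))*147) = 1/(3086492 - 4464*147) = 1/(3086492 - 656208) = 1/2430284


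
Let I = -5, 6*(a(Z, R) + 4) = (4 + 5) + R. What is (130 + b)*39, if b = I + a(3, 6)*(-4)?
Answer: 5109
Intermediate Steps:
a(Z, R) = -5/2 + R/6 (a(Z, R) = -4 + ((4 + 5) + R)/6 = -4 + (9 + R)/6 = -4 + (3/2 + R/6) = -5/2 + R/6)
b = 1 (b = -5 + (-5/2 + (1/6)*6)*(-4) = -5 + (-5/2 + 1)*(-4) = -5 - 3/2*(-4) = -5 + 6 = 1)
(130 + b)*39 = (130 + 1)*39 = 131*39 = 5109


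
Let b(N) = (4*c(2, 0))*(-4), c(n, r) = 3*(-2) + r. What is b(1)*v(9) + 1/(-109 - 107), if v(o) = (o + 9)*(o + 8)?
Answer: 6345215/216 ≈ 29376.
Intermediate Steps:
c(n, r) = -6 + r
b(N) = 96 (b(N) = (4*(-6 + 0))*(-4) = (4*(-6))*(-4) = -24*(-4) = 96)
v(o) = (8 + o)*(9 + o) (v(o) = (9 + o)*(8 + o) = (8 + o)*(9 + o))
b(1)*v(9) + 1/(-109 - 107) = 96*(72 + 9**2 + 17*9) + 1/(-109 - 107) = 96*(72 + 81 + 153) + 1/(-216) = 96*306 - 1/216 = 29376 - 1/216 = 6345215/216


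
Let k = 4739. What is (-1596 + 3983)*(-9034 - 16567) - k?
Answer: -61114326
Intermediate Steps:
(-1596 + 3983)*(-9034 - 16567) - k = (-1596 + 3983)*(-9034 - 16567) - 1*4739 = 2387*(-25601) - 4739 = -61109587 - 4739 = -61114326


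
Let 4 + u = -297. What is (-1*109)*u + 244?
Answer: 33053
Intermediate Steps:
u = -301 (u = -4 - 297 = -301)
(-1*109)*u + 244 = -1*109*(-301) + 244 = -109*(-301) + 244 = 32809 + 244 = 33053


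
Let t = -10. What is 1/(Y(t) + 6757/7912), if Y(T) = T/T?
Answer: 7912/14669 ≈ 0.53937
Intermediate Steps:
Y(T) = 1
1/(Y(t) + 6757/7912) = 1/(1 + 6757/7912) = 1/(14669/7912) = 7912/14669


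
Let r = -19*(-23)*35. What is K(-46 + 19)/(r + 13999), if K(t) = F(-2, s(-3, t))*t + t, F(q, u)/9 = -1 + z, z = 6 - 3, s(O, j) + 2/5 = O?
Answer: -513/29294 ≈ -0.017512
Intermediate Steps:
s(O, j) = -2/5 + O
z = 3
F(q, u) = 18 (F(q, u) = 9*(-1 + 3) = 9*2 = 18)
r = 15295 (r = 437*35 = 15295)
K(t) = 19*t (K(t) = 18*t + t = 19*t)
K(-46 + 19)/(r + 13999) = (19*(-46 + 19))/(15295 + 13999) = (19*(-27))/29294 = -513*1/29294 = -513/29294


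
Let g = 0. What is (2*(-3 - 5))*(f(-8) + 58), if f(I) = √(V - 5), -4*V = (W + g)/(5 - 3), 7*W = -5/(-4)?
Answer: -928 - 30*I*√70/7 ≈ -928.0 - 35.857*I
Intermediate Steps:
W = 5/28 (W = (-5/(-4))/7 = (-5*(-¼))/7 = (⅐)*(5/4) = 5/28 ≈ 0.17857)
V = -5/224 (V = -(5/28 + 0)/(4*(5 - 3)) = -5/(112*2) = -¼*5/56 = -5/224 ≈ -0.022321)
f(I) = 15*I*√70/56 (f(I) = √(-5/224 - 5) = √(-1125/224) = 15*I*√70/56)
(2*(-3 - 5))*(f(-8) + 58) = (2*(-3 - 5))*(15*I*√70/56 + 58) = (2*(-8))*(58 + 15*I*√70/56) = -16*(58 + 15*I*√70/56) = -928 - 30*I*√70/7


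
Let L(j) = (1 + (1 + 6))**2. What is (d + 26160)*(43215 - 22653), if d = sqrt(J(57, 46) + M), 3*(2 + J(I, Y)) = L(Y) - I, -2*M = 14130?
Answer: 537901920 + 6854*I*sqrt(63582) ≈ 5.379e+8 + 1.7283e+6*I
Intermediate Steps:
M = -7065 (M = -1/2*14130 = -7065)
L(j) = 64 (L(j) = (1 + 7)**2 = 8**2 = 64)
J(I, Y) = 58/3 - I/3 (J(I, Y) = -2 + (64 - I)/3 = -2 + (64/3 - I/3) = 58/3 - I/3)
d = I*sqrt(63582)/3 (d = sqrt((58/3 - 1/3*57) - 7065) = sqrt((58/3 - 19) - 7065) = sqrt(1/3 - 7065) = sqrt(-21194/3) = I*sqrt(63582)/3 ≈ 84.052*I)
(d + 26160)*(43215 - 22653) = (I*sqrt(63582)/3 + 26160)*(43215 - 22653) = (26160 + I*sqrt(63582)/3)*20562 = 537901920 + 6854*I*sqrt(63582)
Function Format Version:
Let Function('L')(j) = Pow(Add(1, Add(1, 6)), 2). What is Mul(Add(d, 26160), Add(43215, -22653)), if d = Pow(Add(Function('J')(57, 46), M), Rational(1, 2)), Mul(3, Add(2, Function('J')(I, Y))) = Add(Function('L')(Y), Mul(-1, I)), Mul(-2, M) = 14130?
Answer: Add(537901920, Mul(6854, I, Pow(63582, Rational(1, 2)))) ≈ Add(5.3790e+8, Mul(1.7283e+6, I))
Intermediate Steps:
M = -7065 (M = Mul(Rational(-1, 2), 14130) = -7065)
Function('L')(j) = 64 (Function('L')(j) = Pow(Add(1, 7), 2) = Pow(8, 2) = 64)
Function('J')(I, Y) = Add(Rational(58, 3), Mul(Rational(-1, 3), I)) (Function('J')(I, Y) = Add(-2, Mul(Rational(1, 3), Add(64, Mul(-1, I)))) = Add(-2, Add(Rational(64, 3), Mul(Rational(-1, 3), I))) = Add(Rational(58, 3), Mul(Rational(-1, 3), I)))
d = Mul(Rational(1, 3), I, Pow(63582, Rational(1, 2))) (d = Pow(Add(Add(Rational(58, 3), Mul(Rational(-1, 3), 57)), -7065), Rational(1, 2)) = Pow(Add(Add(Rational(58, 3), -19), -7065), Rational(1, 2)) = Pow(Add(Rational(1, 3), -7065), Rational(1, 2)) = Pow(Rational(-21194, 3), Rational(1, 2)) = Mul(Rational(1, 3), I, Pow(63582, Rational(1, 2))) ≈ Mul(84.052, I))
Mul(Add(d, 26160), Add(43215, -22653)) = Mul(Add(Mul(Rational(1, 3), I, Pow(63582, Rational(1, 2))), 26160), Add(43215, -22653)) = Mul(Add(26160, Mul(Rational(1, 3), I, Pow(63582, Rational(1, 2)))), 20562) = Add(537901920, Mul(6854, I, Pow(63582, Rational(1, 2))))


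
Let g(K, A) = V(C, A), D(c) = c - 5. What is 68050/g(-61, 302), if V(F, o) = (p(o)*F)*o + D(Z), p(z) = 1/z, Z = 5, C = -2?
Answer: -34025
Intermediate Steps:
p(z) = 1/z
D(c) = -5 + c
V(F, o) = F (V(F, o) = (F/o)*o + (-5 + 5) = (F/o)*o + 0 = F + 0 = F)
g(K, A) = -2
68050/g(-61, 302) = 68050/(-2) = 68050*(-½) = -34025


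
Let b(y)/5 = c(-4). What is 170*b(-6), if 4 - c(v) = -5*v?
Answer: -13600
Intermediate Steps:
c(v) = 4 + 5*v (c(v) = 4 - (-5)*v = 4 + 5*v)
b(y) = -80 (b(y) = 5*(4 + 5*(-4)) = 5*(4 - 20) = 5*(-16) = -80)
170*b(-6) = 170*(-80) = -13600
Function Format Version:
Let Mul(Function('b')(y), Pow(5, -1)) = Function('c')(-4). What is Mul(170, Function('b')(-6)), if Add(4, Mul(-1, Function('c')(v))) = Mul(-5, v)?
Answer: -13600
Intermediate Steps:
Function('c')(v) = Add(4, Mul(5, v)) (Function('c')(v) = Add(4, Mul(-1, Mul(-5, v))) = Add(4, Mul(5, v)))
Function('b')(y) = -80 (Function('b')(y) = Mul(5, Add(4, Mul(5, -4))) = Mul(5, Add(4, -20)) = Mul(5, -16) = -80)
Mul(170, Function('b')(-6)) = Mul(170, -80) = -13600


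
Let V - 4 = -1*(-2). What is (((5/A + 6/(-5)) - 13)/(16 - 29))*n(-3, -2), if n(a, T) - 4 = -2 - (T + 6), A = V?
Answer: -401/195 ≈ -2.0564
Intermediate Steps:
V = 6 (V = 4 - 1*(-2) = 4 + 2 = 6)
A = 6
n(a, T) = -4 - T (n(a, T) = 4 + (-2 - (T + 6)) = 4 + (-2 - (6 + T)) = 4 + (-2 + (-6 - T)) = 4 + (-8 - T) = -4 - T)
(((5/A + 6/(-5)) - 13)/(16 - 29))*n(-3, -2) = (((5/6 + 6/(-5)) - 13)/(16 - 29))*(-4 - 1*(-2)) = (((5*(⅙) + 6*(-⅕)) - 13)/(-13))*(-4 + 2) = (((⅚ - 6/5) - 13)*(-1/13))*(-2) = ((-11/30 - 13)*(-1/13))*(-2) = -401/30*(-1/13)*(-2) = (401/390)*(-2) = -401/195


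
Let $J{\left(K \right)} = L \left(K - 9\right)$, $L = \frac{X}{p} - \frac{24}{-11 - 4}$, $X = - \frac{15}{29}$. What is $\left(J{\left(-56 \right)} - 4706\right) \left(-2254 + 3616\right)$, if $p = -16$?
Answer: $- \frac{1520547015}{232} \approx -6.5541 \cdot 10^{6}$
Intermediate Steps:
$X = - \frac{15}{29}$ ($X = \left(-15\right) \frac{1}{29} = - \frac{15}{29} \approx -0.51724$)
$L = \frac{3787}{2320}$ ($L = - \frac{15}{29 \left(-16\right)} - \frac{24}{-11 - 4} = \left(- \frac{15}{29}\right) \left(- \frac{1}{16}\right) - \frac{24}{-11 - 4} = \frac{15}{464} - \frac{24}{-15} = \frac{15}{464} - - \frac{8}{5} = \frac{15}{464} + \frac{8}{5} = \frac{3787}{2320} \approx 1.6323$)
$J{\left(K \right)} = - \frac{34083}{2320} + \frac{3787 K}{2320}$ ($J{\left(K \right)} = \frac{3787 \left(K - 9\right)}{2320} = \frac{3787 \left(-9 + K\right)}{2320} = - \frac{34083}{2320} + \frac{3787 K}{2320}$)
$\left(J{\left(-56 \right)} - 4706\right) \left(-2254 + 3616\right) = \left(\left(- \frac{34083}{2320} + \frac{3787}{2320} \left(-56\right)\right) - 4706\right) \left(-2254 + 3616\right) = \left(\left(- \frac{34083}{2320} - \frac{26509}{290}\right) - 4706\right) 1362 = \left(- \frac{49231}{464} - 4706\right) 1362 = \left(- \frac{2232815}{464}\right) 1362 = - \frac{1520547015}{232}$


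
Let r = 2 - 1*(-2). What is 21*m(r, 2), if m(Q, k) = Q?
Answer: 84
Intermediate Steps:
r = 4 (r = 2 + 2 = 4)
21*m(r, 2) = 21*4 = 84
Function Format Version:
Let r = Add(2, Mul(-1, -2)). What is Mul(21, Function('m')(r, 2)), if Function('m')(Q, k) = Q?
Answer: 84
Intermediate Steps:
r = 4 (r = Add(2, 2) = 4)
Mul(21, Function('m')(r, 2)) = Mul(21, 4) = 84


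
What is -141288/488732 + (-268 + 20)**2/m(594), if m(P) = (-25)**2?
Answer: 7492666982/76364375 ≈ 98.117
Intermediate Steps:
m(P) = 625
-141288/488732 + (-268 + 20)**2/m(594) = -141288/488732 + (-268 + 20)**2/625 = -141288*1/488732 + (-248)**2*(1/625) = -35322/122183 + 61504*(1/625) = -35322/122183 + 61504/625 = 7492666982/76364375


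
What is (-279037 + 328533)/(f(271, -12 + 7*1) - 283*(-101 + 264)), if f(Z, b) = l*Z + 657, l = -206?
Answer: -24748/50649 ≈ -0.48862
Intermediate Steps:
f(Z, b) = 657 - 206*Z (f(Z, b) = -206*Z + 657 = 657 - 206*Z)
(-279037 + 328533)/(f(271, -12 + 7*1) - 283*(-101 + 264)) = (-279037 + 328533)/((657 - 206*271) - 283*(-101 + 264)) = 49496/((657 - 55826) - 283*163) = 49496/(-55169 - 46129) = 49496/(-101298) = 49496*(-1/101298) = -24748/50649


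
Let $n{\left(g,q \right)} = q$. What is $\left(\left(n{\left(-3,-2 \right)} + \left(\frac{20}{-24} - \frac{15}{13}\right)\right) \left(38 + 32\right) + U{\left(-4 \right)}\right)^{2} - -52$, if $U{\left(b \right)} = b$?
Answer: $\frac{121982773}{1521} \approx 80199.0$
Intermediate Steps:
$\left(\left(n{\left(-3,-2 \right)} + \left(\frac{20}{-24} - \frac{15}{13}\right)\right) \left(38 + 32\right) + U{\left(-4 \right)}\right)^{2} - -52 = \left(\left(-2 + \left(\frac{20}{-24} - \frac{15}{13}\right)\right) \left(38 + 32\right) - 4\right)^{2} - -52 = \left(\left(-2 + \left(20 \left(- \frac{1}{24}\right) - \frac{15}{13}\right)\right) 70 - 4\right)^{2} + 52 = \left(\left(-2 - \frac{155}{78}\right) 70 - 4\right)^{2} + 52 = \left(\left(- \frac{311}{78}\right) 70 - 4\right)^{2} + 52 = \left(- \frac{10885}{39} - 4\right)^{2} + 52 = \left(- \frac{11041}{39}\right)^{2} + 52 = \frac{121903681}{1521} + 52 = \frac{121982773}{1521}$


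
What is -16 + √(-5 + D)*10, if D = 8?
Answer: -16 + 10*√3 ≈ 1.3205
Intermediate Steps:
-16 + √(-5 + D)*10 = -16 + √(-5 + 8)*10 = -16 + √3*10 = -16 + 10*√3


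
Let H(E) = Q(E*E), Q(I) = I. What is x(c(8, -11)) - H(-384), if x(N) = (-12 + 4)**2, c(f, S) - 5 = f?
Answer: -147392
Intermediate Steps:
c(f, S) = 5 + f
H(E) = E**2 (H(E) = E*E = E**2)
x(N) = 64 (x(N) = (-8)**2 = 64)
x(c(8, -11)) - H(-384) = 64 - 1*(-384)**2 = 64 - 1*147456 = 64 - 147456 = -147392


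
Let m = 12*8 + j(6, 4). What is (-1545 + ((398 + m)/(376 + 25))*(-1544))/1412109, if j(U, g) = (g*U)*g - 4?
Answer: -1524329/566255709 ≈ -0.0026919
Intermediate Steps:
j(U, g) = -4 + U*g**2 (j(U, g) = (U*g)*g - 4 = U*g**2 - 4 = -4 + U*g**2)
m = 188 (m = 12*8 + (-4 + 6*4**2) = 96 + (-4 + 6*16) = 96 + (-4 + 96) = 96 + 92 = 188)
(-1545 + ((398 + m)/(376 + 25))*(-1544))/1412109 = (-1545 + ((398 + 188)/(376 + 25))*(-1544))/1412109 = (-1545 + (586/401)*(-1544))*(1/1412109) = (-1545 - 904784/401)*(1/1412109) = -1524329/401*1/1412109 = -1524329/566255709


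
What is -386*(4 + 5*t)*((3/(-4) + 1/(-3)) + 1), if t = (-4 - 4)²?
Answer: 10422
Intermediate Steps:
t = 64 (t = (-8)² = 64)
-386*(4 + 5*t)*((3/(-4) + 1/(-3)) + 1) = -386*(4 + 5*64)*((3/(-4) + 1/(-3)) + 1) = -386*(4 + 320)*((3*(-¼) + 1*(-⅓)) + 1) = -125064*((-¾ - ⅓) + 1) = -125064*(-13/12 + 1) = -125064*(-1)/12 = -386*(-27) = 10422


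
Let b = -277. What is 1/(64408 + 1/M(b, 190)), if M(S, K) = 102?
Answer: 102/6569617 ≈ 1.5526e-5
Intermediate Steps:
1/(64408 + 1/M(b, 190)) = 1/(64408 + 1/102) = 1/(6569617/102) = 102/6569617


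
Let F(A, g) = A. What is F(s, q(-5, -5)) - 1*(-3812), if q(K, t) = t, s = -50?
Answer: 3762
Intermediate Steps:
F(s, q(-5, -5)) - 1*(-3812) = -50 - 1*(-3812) = -50 + 3812 = 3762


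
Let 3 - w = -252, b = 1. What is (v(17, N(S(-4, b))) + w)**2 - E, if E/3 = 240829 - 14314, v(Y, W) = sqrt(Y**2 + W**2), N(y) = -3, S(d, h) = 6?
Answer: -614222 + 510*sqrt(298) ≈ -6.0542e+5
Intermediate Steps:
v(Y, W) = sqrt(W**2 + Y**2)
w = 255 (w = 3 - 1*(-252) = 3 + 252 = 255)
E = 679545 (E = 3*(240829 - 14314) = 3*226515 = 679545)
(v(17, N(S(-4, b))) + w)**2 - E = (sqrt((-3)**2 + 17**2) + 255)**2 - 1*679545 = (sqrt(9 + 289) + 255)**2 - 679545 = (sqrt(298) + 255)**2 - 679545 = (255 + sqrt(298))**2 - 679545 = -679545 + (255 + sqrt(298))**2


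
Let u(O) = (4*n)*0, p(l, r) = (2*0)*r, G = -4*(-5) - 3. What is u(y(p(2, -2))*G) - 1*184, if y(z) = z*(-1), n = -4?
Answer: -184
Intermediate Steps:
G = 17 (G = 20 - 3 = 17)
p(l, r) = 0 (p(l, r) = 0*r = 0)
y(z) = -z
u(O) = 0 (u(O) = (4*(-4))*0 = -16*0 = 0)
u(y(p(2, -2))*G) - 1*184 = 0 - 1*184 = 0 - 184 = -184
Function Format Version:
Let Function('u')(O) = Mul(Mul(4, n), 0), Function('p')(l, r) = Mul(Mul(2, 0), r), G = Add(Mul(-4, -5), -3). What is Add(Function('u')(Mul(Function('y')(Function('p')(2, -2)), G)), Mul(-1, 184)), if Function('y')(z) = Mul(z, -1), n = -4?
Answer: -184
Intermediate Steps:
G = 17 (G = Add(20, -3) = 17)
Function('p')(l, r) = 0 (Function('p')(l, r) = Mul(0, r) = 0)
Function('y')(z) = Mul(-1, z)
Function('u')(O) = 0 (Function('u')(O) = Mul(Mul(4, -4), 0) = Mul(-16, 0) = 0)
Add(Function('u')(Mul(Function('y')(Function('p')(2, -2)), G)), Mul(-1, 184)) = Add(0, Mul(-1, 184)) = Add(0, -184) = -184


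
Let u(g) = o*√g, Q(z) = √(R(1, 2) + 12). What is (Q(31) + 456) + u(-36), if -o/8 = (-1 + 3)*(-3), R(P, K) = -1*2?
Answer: 456 + √10 + 288*I ≈ 459.16 + 288.0*I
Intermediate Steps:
R(P, K) = -2
Q(z) = √10 (Q(z) = √(-2 + 12) = √10)
o = 48 (o = -8*(-1 + 3)*(-3) = -16*(-3) = -8*(-6) = 48)
u(g) = 48*√g
(Q(31) + 456) + u(-36) = (√10 + 456) + 48*√(-36) = (456 + √10) + 48*(6*I) = (456 + √10) + 288*I = 456 + √10 + 288*I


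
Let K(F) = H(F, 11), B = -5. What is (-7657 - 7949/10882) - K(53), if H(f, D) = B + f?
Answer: -83853759/10882 ≈ -7705.7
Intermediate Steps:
H(f, D) = -5 + f
K(F) = -5 + F
(-7657 - 7949/10882) - K(53) = (-7657 - 7949/10882) - (-5 + 53) = (-7657 - 7949*1/10882) - 1*48 = (-7657 - 7949/10882) - 48 = -83331423/10882 - 48 = -83853759/10882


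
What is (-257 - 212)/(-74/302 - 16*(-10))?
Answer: -70819/24123 ≈ -2.9357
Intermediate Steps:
(-257 - 212)/(-74/302 - 16*(-10)) = -469/(-74*1/302 + 160) = -469/(-37/151 + 160) = -469/24123/151 = -469*151/24123 = -70819/24123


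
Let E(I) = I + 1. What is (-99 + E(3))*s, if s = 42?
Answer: -3990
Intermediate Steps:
E(I) = 1 + I
(-99 + E(3))*s = (-99 + (1 + 3))*42 = (-99 + 4)*42 = -95*42 = -3990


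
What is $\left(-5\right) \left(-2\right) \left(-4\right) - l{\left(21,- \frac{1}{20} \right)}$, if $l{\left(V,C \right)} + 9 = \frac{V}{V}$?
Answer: $-32$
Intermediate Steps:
$l{\left(V,C \right)} = -8$ ($l{\left(V,C \right)} = -9 + \frac{V}{V} = -9 + 1 = -8$)
$\left(-5\right) \left(-2\right) \left(-4\right) - l{\left(21,- \frac{1}{20} \right)} = \left(-5\right) \left(-2\right) \left(-4\right) - -8 = 10 \left(-4\right) + 8 = -40 + 8 = -32$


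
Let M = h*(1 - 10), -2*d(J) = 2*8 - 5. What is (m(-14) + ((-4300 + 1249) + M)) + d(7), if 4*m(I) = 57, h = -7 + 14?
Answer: -12421/4 ≈ -3105.3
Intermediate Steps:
h = 7
m(I) = 57/4 (m(I) = (¼)*57 = 57/4)
d(J) = -11/2 (d(J) = -(2*8 - 5)/2 = -(16 - 5)/2 = -½*11 = -11/2)
M = -63 (M = 7*(1 - 10) = 7*(-9) = -63)
(m(-14) + ((-4300 + 1249) + M)) + d(7) = (57/4 + ((-4300 + 1249) - 63)) - 11/2 = (57/4 + (-3051 - 63)) - 11/2 = (57/4 - 3114) - 11/2 = -12399/4 - 11/2 = -12421/4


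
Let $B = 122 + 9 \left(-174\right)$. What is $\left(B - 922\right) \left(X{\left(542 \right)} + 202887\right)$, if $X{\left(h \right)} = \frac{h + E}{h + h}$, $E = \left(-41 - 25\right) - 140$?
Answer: $- \frac{130088502726}{271} \approx -4.8003 \cdot 10^{8}$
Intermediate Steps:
$E = -206$ ($E = -66 - 140 = -206$)
$X{\left(h \right)} = \frac{-206 + h}{2 h}$ ($X{\left(h \right)} = \frac{h - 206}{h + h} = \frac{-206 + h}{2 h}$)
$B = -1444$ ($B = 122 - 1566 = -1444$)
$\left(B - 922\right) \left(X{\left(542 \right)} + 202887\right) = \left(-1444 - 922\right) \left(\frac{-206 + 542}{2 \cdot 542} + 202887\right) = - 2366 \left(\frac{1}{2} \cdot \frac{1}{542} \cdot 336 + 202887\right) = - 2366 \left(\frac{84}{271} + 202887\right) = \left(-2366\right) \frac{54982461}{271} = - \frac{130088502726}{271}$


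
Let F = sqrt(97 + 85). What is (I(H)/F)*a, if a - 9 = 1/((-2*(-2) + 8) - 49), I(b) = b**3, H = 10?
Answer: 166000*sqrt(182)/3367 ≈ 665.12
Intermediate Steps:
F = sqrt(182) ≈ 13.491
a = 332/37 (a = 9 + 1/((-2*(-2) + 8) - 49) = 9 + 1/((4 + 8) - 49) = 9 + 1/(12 - 49) = 9 + 1/(-37) = 9 - 1/37 = 332/37 ≈ 8.9730)
(I(H)/F)*a = (10**3/sqrt(182))*(332/37) = ((sqrt(182)/182)*1000)*(332/37) = (500*sqrt(182)/91)*(332/37) = 166000*sqrt(182)/3367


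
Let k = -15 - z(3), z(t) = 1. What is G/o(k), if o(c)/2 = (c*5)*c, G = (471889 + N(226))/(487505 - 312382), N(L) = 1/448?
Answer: 16262021/15449620480 ≈ 0.0010526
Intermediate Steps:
N(L) = 1/448
G = 16262021/6035008 (G = (471889 + 1/448)/(487505 - 312382) = (211406273/448)/175123 = (211406273/448)*(1/175123) = 16262021/6035008 ≈ 2.6946)
k = -16 (k = -15 - 1*1 = -15 - 1 = -16)
o(c) = 10*c² (o(c) = 2*((c*5)*c) = 2*((5*c)*c) = 2*(5*c²) = 10*c²)
G/o(k) = 16262021/(6035008*((10*(-16)²))) = 16262021/(6035008*((10*256))) = (16262021/6035008)/2560 = (16262021/6035008)*(1/2560) = 16262021/15449620480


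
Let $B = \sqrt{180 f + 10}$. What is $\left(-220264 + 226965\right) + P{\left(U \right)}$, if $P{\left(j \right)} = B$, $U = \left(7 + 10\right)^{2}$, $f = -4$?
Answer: $6701 + i \sqrt{710} \approx 6701.0 + 26.646 i$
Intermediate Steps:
$U = 289$ ($U = 17^{2} = 289$)
$B = i \sqrt{710}$ ($B = \sqrt{180 \left(-4\right) + 10} = \sqrt{-720 + 10} = \sqrt{-710} = i \sqrt{710} \approx 26.646 i$)
$P{\left(j \right)} = i \sqrt{710}$
$\left(-220264 + 226965\right) + P{\left(U \right)} = \left(-220264 + 226965\right) + i \sqrt{710} = 6701 + i \sqrt{710}$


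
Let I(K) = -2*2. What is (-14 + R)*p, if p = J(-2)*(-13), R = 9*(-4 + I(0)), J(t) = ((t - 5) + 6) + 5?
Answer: 4472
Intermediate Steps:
I(K) = -4
J(t) = 6 + t (J(t) = ((-5 + t) + 6) + 5 = (1 + t) + 5 = 6 + t)
R = -72 (R = 9*(-4 - 4) = 9*(-8) = -72)
p = -52 (p = (6 - 2)*(-13) = 4*(-13) = -52)
(-14 + R)*p = (-14 - 72)*(-52) = -86*(-52) = 4472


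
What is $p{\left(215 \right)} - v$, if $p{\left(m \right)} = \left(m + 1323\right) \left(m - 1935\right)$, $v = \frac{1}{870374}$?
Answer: $- \frac{2302452564641}{870374} \approx -2.6454 \cdot 10^{6}$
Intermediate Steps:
$v = \frac{1}{870374} \approx 1.1489 \cdot 10^{-6}$
$p{\left(m \right)} = \left(-1935 + m\right) \left(1323 + m\right)$ ($p{\left(m \right)} = \left(1323 + m\right) \left(-1935 + m\right) = \left(-1935 + m\right) \left(1323 + m\right)$)
$p{\left(215 \right)} - v = \left(-2560005 + 215^{2} - 131580\right) - \frac{1}{870374} = \left(-2560005 + 46225 - 131580\right) - \frac{1}{870374} = -2645360 - \frac{1}{870374} = - \frac{2302452564641}{870374}$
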